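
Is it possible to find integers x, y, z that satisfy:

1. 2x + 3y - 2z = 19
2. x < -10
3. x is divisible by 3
Yes

Take x = -12, y = 1, z = -20. Substituting into each constraint:
  (1) 2(-12) + 3(1) - 2(-20) = 19 ✓
  (2) -12 < -10 ✓
  (3) -12 = 3 × -4, remainder 0 ✓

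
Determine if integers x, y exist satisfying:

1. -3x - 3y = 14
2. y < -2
No

Even the single constraint (-3x - 3y = 14) is infeasible over the integers.

  - -3x - 3y = 14: every term on the left is divisible by 3, so the LHS ≡ 0 (mod 3), but the RHS 14 is not — no integer solution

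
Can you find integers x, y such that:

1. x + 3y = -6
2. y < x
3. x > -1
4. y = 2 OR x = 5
No

A contradictory subset is {x + 3y = -6, x > -1, y = 2 OR x = 5}. No integer assignment can satisfy these jointly:

  - x + 3y = -6: is a linear equation tying the variables together
  - x > -1: bounds one variable relative to a constant
  - y = 2 OR x = 5: forces a choice: either y = 2 or x = 5

Split on the disjunction (y = 2 OR x = 5):
  • If y = 2: the equation forces x = -12, which contradicts the bound x ≥ 0.
  • If x = 5: with x = 5, every remaining term of the linear equation is divisible by 3, so the left side is ≡ 0 (mod 3); but the right side -11 ≡ 1 (mod 3). No integers can satisfy it.
Both branches are infeasible, so the system has no integer solution.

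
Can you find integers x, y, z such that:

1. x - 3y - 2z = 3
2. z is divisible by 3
Yes

Take x = 3, y = 0, z = 0. Substituting into each constraint:
  (1) 3 - 3(0) - 2(0) = 3 ✓
  (2) 0 = 3 × 0, remainder 0 ✓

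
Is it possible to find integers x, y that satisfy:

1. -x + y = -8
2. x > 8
Yes

Take x = 9, y = 1. Substituting into each constraint:
  (1) (-9) + 1 = -8 ✓
  (2) 9 > 8 ✓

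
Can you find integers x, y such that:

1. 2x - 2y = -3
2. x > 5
No

Even the single constraint (2x - 2y = -3) is infeasible over the integers.

  - 2x - 2y = -3: every term on the left is divisible by 2, so the LHS ≡ 0 (mod 2), but the RHS -3 is not — no integer solution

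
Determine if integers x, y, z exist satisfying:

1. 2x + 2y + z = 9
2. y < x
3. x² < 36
Yes

Take x = 0, y = -1, z = 11. Substituting into each constraint:
  (1) 2(0) + 2(-1) + 11 = 9 ✓
  (2) -1 < 0 ✓
  (3) x² = (0)² = 0, and 0 < 36 ✓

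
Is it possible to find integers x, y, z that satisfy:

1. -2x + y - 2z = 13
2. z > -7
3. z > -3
Yes

Take x = -6, y = 1, z = 0. Substituting into each constraint:
  (1) -2(-6) + 1 - 2(0) = 13 ✓
  (2) 0 > -7 ✓
  (3) 0 > -3 ✓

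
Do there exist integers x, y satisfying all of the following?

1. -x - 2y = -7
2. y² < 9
Yes

Take x = 7, y = 0. Substituting into each constraint:
  (1) (-7) - 2(0) = -7 ✓
  (2) y² = (0)² = 0, and 0 < 9 ✓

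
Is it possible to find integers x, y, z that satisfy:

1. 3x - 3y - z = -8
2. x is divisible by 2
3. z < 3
Yes

Take x = 0, y = 2, z = 2. Substituting into each constraint:
  (1) 3(0) - 3(2) + (-2) = -8 ✓
  (2) 0 = 2 × 0, remainder 0 ✓
  (3) 2 < 3 ✓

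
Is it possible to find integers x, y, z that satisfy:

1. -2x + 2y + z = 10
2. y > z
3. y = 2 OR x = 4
Yes

Take x = 4, y = 7, z = 4. Substituting into each constraint:
  (1) -2(4) + 2(7) + 4 = 10 ✓
  (2) 7 > 4 ✓
  (3) x = 4, target 4 ✓ (second branch holds)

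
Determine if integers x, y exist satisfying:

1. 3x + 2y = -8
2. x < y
Yes

Take x = -4, y = 2. Substituting into each constraint:
  (1) 3(-4) + 2(2) = -8 ✓
  (2) -4 < 2 ✓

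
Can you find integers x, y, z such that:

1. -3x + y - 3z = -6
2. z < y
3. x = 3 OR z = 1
Yes

Take x = 3, y = 0, z = -1. Substituting into each constraint:
  (1) -3(3) + 0 - 3(-1) = -6 ✓
  (2) -1 < 0 ✓
  (3) x = 3, target 3 ✓ (first branch holds)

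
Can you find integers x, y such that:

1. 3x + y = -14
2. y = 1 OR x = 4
Yes

Take x = 4, y = -26. Substituting into each constraint:
  (1) 3(4) + (-26) = -14 ✓
  (2) x = 4, target 4 ✓ (second branch holds)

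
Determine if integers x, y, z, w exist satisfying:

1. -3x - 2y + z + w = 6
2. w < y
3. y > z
Yes

Take x = -3, y = 0, z = -2, w = -1. Substituting into each constraint:
  (1) -3(-3) - 2(0) + (-2) + (-1) = 6 ✓
  (2) -1 < 0 ✓
  (3) 0 > -2 ✓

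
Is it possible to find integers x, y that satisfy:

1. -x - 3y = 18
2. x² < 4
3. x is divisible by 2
Yes

Take x = 0, y = -6. Substituting into each constraint:
  (1) 0 - 3(-6) = 18 ✓
  (2) x² = (0)² = 0, and 0 < 4 ✓
  (3) 0 = 2 × 0, remainder 0 ✓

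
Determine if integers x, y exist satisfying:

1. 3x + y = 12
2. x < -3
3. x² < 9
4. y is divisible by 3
No

A contradictory subset is {x < -3, x² < 9}. No integer assignment can satisfy these jointly:

  - x < -3: bounds one variable relative to a constant
  - x² < 9: restricts x to |x| ≤ 2

Direct contradiction: the bounds on x require x ≥ -2 and x ≤ -4 simultaneously, which is empty.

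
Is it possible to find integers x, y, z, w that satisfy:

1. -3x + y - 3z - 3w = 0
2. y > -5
Yes

Take x = 0, y = 0, z = 0, w = 0. Substituting into each constraint:
  (1) -3(0) + 0 - 3(0) - 3(0) = 0 ✓
  (2) 0 > -5 ✓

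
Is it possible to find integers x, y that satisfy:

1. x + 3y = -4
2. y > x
Yes

Take x = -4, y = 0. Substituting into each constraint:
  (1) (-4) + 3(0) = -4 ✓
  (2) 0 > -4 ✓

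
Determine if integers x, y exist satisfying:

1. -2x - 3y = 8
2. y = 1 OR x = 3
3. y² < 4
No

A contradictory subset is {-2x - 3y = 8, y = 1 OR x = 3}. No integer assignment can satisfy these jointly:

  - -2x - 3y = 8: is a linear equation tying the variables together
  - y = 1 OR x = 3: forces a choice: either y = 1 or x = 3

Split on the disjunction (y = 1 OR x = 3):
  • If y = 1: with y = 1, every remaining term of the linear equation is divisible by 2, so the left side is ≡ 0 (mod 2); but the right side 11 ≡ 1 (mod 2). No integers can satisfy it.
  • If x = 3: with x = 3, every remaining term of the linear equation is divisible by 3, so the left side is ≡ 0 (mod 3); but the right side 14 ≡ 2 (mod 3). No integers can satisfy it.
Both branches are infeasible, so the system has no integer solution.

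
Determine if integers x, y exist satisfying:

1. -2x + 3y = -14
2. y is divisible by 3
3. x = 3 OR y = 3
No

A contradictory subset is {-2x + 3y = -14, x = 3 OR y = 3}. No integer assignment can satisfy these jointly:

  - -2x + 3y = -14: is a linear equation tying the variables together
  - x = 3 OR y = 3: forces a choice: either x = 3 or y = 3

Split on the disjunction (x = 3 OR y = 3):
  • If x = 3: with x = 3, every remaining term of the linear equation is divisible by 3, so the left side is ≡ 0 (mod 3); but the right side -8 ≡ 1 (mod 3). No integers can satisfy it.
  • If y = 3: with y = 3, every remaining term of the linear equation is divisible by 2, so the left side is ≡ 0 (mod 2); but the right side -23 ≡ 1 (mod 2). No integers can satisfy it.
Both branches are infeasible, so the system has no integer solution.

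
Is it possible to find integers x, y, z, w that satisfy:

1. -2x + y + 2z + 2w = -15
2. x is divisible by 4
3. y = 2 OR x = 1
No

The full constraint system is jointly infeasible over the integers. Each constraint and what it forces:

  - -2x + y + 2z + 2w = -15: is a linear equation tying the variables together
  - x is divisible by 4: restricts x to multiples of 4
  - y = 2 OR x = 1: forces a choice: either y = 2 or x = 1

Split on the disjunction (y = 2 OR x = 1):
  • If y = 2: with y = 2, writing x = 4x', every remaining term of the linear equation is divisible by 2, so the left side is ≡ 0 (mod 2); but the right side -17 ≡ 1 (mod 2). No integers can satisfy it.
  • If x = 1: this contradicts the divisibility constraint — 1 is not a multiple of 4.
Both branches are infeasible, so the system has no integer solution.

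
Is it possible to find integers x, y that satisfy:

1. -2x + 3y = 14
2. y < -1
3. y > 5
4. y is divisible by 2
No

A contradictory subset is {y < -1, y > 5}. No integer assignment can satisfy these jointly:

  - y < -1: bounds one variable relative to a constant
  - y > 5: bounds one variable relative to a constant

Direct contradiction: the bounds on y require y ≥ 6 and y ≤ -2 simultaneously, which is empty.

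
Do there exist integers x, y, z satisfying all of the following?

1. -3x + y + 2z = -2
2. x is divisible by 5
Yes

Take x = 0, y = 0, z = -1. Substituting into each constraint:
  (1) -3(0) + 0 + 2(-1) = -2 ✓
  (2) 0 = 5 × 0, remainder 0 ✓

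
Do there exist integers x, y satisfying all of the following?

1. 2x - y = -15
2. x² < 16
Yes

Take x = 0, y = 15. Substituting into each constraint:
  (1) 2(0) + (-15) = -15 ✓
  (2) x² = (0)² = 0, and 0 < 16 ✓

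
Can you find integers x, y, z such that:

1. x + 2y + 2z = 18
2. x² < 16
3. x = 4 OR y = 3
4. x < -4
No

A contradictory subset is {x² < 16, x < -4}. No integer assignment can satisfy these jointly:

  - x² < 16: restricts x to |x| ≤ 3
  - x < -4: bounds one variable relative to a constant

Direct contradiction: the bounds on x require x ≥ -3 and x ≤ -5 simultaneously, which is empty.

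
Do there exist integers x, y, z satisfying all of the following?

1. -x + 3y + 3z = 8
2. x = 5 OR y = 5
Yes

Take x = 7, y = 5, z = 0. Substituting into each constraint:
  (1) (-7) + 3(5) + 3(0) = 8 ✓
  (2) y = 5, target 5 ✓ (second branch holds)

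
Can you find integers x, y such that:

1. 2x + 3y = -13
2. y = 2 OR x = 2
No

The full constraint system is jointly infeasible over the integers. Each constraint and what it forces:

  - 2x + 3y = -13: is a linear equation tying the variables together
  - y = 2 OR x = 2: forces a choice: either y = 2 or x = 2

Split on the disjunction (y = 2 OR x = 2):
  • If y = 2: with y = 2, every remaining term of the linear equation is divisible by 2, so the left side is ≡ 0 (mod 2); but the right side -19 ≡ 1 (mod 2). No integers can satisfy it.
  • If x = 2: with x = 2, every remaining term of the linear equation is divisible by 3, so the left side is ≡ 0 (mod 3); but the right side -17 ≡ 1 (mod 3). No integers can satisfy it.
Both branches are infeasible, so the system has no integer solution.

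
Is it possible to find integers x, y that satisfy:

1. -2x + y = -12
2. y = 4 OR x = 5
Yes

Take x = 8, y = 4. Substituting into each constraint:
  (1) -2(8) + 4 = -12 ✓
  (2) y = 4, target 4 ✓ (first branch holds)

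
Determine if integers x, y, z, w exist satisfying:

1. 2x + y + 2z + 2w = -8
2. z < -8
Yes

Take x = 0, y = 10, z = -9, w = 0. Substituting into each constraint:
  (1) 2(0) + 10 + 2(-9) + 2(0) = -8 ✓
  (2) -9 < -8 ✓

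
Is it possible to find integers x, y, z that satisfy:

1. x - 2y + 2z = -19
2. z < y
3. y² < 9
Yes

Take x = -17, y = 1, z = 0. Substituting into each constraint:
  (1) (-17) - 2(1) + 2(0) = -19 ✓
  (2) 0 < 1 ✓
  (3) y² = (1)² = 1, and 1 < 9 ✓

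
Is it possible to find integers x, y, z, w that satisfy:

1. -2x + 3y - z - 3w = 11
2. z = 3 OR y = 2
Yes

Take x = -7, y = 0, z = 3, w = 0. Substituting into each constraint:
  (1) -2(-7) + 3(0) + (-3) - 3(0) = 11 ✓
  (2) z = 3, target 3 ✓ (first branch holds)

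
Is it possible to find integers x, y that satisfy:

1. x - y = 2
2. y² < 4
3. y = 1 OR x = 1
Yes

Take x = 1, y = -1. Substituting into each constraint:
  (1) 1 + 1 = 2 ✓
  (2) y² = (-1)² = 1, and 1 < 4 ✓
  (3) x = 1, target 1 ✓ (second branch holds)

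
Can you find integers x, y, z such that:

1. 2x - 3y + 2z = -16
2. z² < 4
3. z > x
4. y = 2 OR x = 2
Yes

Take x = -6, y = 2, z = 1. Substituting into each constraint:
  (1) 2(-6) - 3(2) + 2(1) = -16 ✓
  (2) z² = (1)² = 1, and 1 < 4 ✓
  (3) 1 > -6 ✓
  (4) y = 2, target 2 ✓ (first branch holds)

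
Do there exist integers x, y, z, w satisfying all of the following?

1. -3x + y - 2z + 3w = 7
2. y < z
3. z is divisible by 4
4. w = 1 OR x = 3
Yes

Take x = 3, y = -2, z = 0, w = 6. Substituting into each constraint:
  (1) -3(3) + (-2) - 2(0) + 3(6) = 7 ✓
  (2) -2 < 0 ✓
  (3) 0 = 4 × 0, remainder 0 ✓
  (4) x = 3, target 3 ✓ (second branch holds)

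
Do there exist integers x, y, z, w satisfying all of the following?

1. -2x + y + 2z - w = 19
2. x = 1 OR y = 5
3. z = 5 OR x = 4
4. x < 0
Yes

Take x = -2, y = 5, z = 5, w = 0. Substituting into each constraint:
  (1) -2(-2) + 5 + 2(5) + 0 = 19 ✓
  (2) y = 5, target 5 ✓ (second branch holds)
  (3) z = 5, target 5 ✓ (first branch holds)
  (4) -2 < 0 ✓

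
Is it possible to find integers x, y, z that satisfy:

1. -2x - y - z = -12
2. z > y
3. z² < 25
Yes

Take x = 7, y = -2, z = 0. Substituting into each constraint:
  (1) -2(7) + 2 + 0 = -12 ✓
  (2) 0 > -2 ✓
  (3) z² = (0)² = 0, and 0 < 25 ✓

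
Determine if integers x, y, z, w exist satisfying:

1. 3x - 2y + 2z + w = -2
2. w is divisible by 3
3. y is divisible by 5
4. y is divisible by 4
Yes

Take x = -2, y = 0, z = 2, w = 0. Substituting into each constraint:
  (1) 3(-2) - 2(0) + 2(2) + 0 = -2 ✓
  (2) 0 = 3 × 0, remainder 0 ✓
  (3) 0 = 5 × 0, remainder 0 ✓
  (4) 0 = 4 × 0, remainder 0 ✓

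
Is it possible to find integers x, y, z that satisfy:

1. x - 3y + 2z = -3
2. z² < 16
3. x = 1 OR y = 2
Yes

Take x = -1, y = 2, z = 2. Substituting into each constraint:
  (1) (-1) - 3(2) + 2(2) = -3 ✓
  (2) z² = (2)² = 4, and 4 < 16 ✓
  (3) y = 2, target 2 ✓ (second branch holds)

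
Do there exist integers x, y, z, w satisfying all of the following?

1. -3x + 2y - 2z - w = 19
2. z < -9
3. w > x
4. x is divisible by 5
Yes

Take x = 0, y = 0, z = -10, w = 1. Substituting into each constraint:
  (1) -3(0) + 2(0) - 2(-10) + (-1) = 19 ✓
  (2) -10 < -9 ✓
  (3) 1 > 0 ✓
  (4) 0 = 5 × 0, remainder 0 ✓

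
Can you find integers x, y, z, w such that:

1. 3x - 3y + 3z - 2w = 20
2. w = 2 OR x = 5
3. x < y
Yes

Take x = -1, y = 0, z = 9, w = 2. Substituting into each constraint:
  (1) 3(-1) - 3(0) + 3(9) - 2(2) = 20 ✓
  (2) w = 2, target 2 ✓ (first branch holds)
  (3) -1 < 0 ✓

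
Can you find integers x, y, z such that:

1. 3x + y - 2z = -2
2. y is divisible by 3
Yes

Take x = 0, y = 0, z = 1. Substituting into each constraint:
  (1) 3(0) + 0 - 2(1) = -2 ✓
  (2) 0 = 3 × 0, remainder 0 ✓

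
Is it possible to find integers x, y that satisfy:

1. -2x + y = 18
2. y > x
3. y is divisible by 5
Yes

Take x = -9, y = 0. Substituting into each constraint:
  (1) -2(-9) + 0 = 18 ✓
  (2) 0 > -9 ✓
  (3) 0 = 5 × 0, remainder 0 ✓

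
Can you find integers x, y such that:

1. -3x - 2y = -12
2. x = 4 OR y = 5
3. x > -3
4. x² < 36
Yes

Take x = 4, y = 0. Substituting into each constraint:
  (1) -3(4) - 2(0) = -12 ✓
  (2) x = 4, target 4 ✓ (first branch holds)
  (3) 4 > -3 ✓
  (4) x² = (4)² = 16, and 16 < 36 ✓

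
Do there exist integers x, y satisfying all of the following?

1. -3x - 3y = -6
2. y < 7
Yes

Take x = 2, y = 0. Substituting into each constraint:
  (1) -3(2) - 3(0) = -6 ✓
  (2) 0 < 7 ✓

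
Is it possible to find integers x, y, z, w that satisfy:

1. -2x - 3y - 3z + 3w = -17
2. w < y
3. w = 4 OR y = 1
Yes

Take x = 1, y = 1, z = 4, w = 0. Substituting into each constraint:
  (1) -2(1) - 3(1) - 3(4) + 3(0) = -17 ✓
  (2) 0 < 1 ✓
  (3) y = 1, target 1 ✓ (second branch holds)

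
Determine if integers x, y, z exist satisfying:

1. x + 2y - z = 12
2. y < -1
Yes

Take x = 16, y = -2, z = 0. Substituting into each constraint:
  (1) 16 + 2(-2) + 0 = 12 ✓
  (2) -2 < -1 ✓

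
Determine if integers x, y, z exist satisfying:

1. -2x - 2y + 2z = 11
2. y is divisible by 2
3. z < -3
No

Even the single constraint (-2x - 2y + 2z = 11) is infeasible over the integers.

  - -2x - 2y + 2z = 11: every term on the left is divisible by 2, so the LHS ≡ 0 (mod 2), but the RHS 11 is not — no integer solution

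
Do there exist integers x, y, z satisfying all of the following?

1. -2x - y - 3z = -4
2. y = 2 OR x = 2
Yes

Take x = 1, y = 2, z = 0. Substituting into each constraint:
  (1) -2(1) + (-2) - 3(0) = -4 ✓
  (2) y = 2, target 2 ✓ (first branch holds)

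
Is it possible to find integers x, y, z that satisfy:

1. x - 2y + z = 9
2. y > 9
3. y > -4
Yes

Take x = 29, y = 10, z = 0. Substituting into each constraint:
  (1) 29 - 2(10) + 0 = 9 ✓
  (2) 10 > 9 ✓
  (3) 10 > -4 ✓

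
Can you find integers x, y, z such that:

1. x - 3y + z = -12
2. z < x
Yes

Take x = 2, y = 5, z = 1. Substituting into each constraint:
  (1) 2 - 3(5) + 1 = -12 ✓
  (2) 1 < 2 ✓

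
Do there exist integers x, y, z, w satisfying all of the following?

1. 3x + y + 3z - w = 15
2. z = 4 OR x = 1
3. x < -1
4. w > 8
Yes

Take x = -2, y = 18, z = 4, w = 9. Substituting into each constraint:
  (1) 3(-2) + 18 + 3(4) + (-9) = 15 ✓
  (2) z = 4, target 4 ✓ (first branch holds)
  (3) -2 < -1 ✓
  (4) 9 > 8 ✓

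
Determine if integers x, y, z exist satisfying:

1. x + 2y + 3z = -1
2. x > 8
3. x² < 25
No

A contradictory subset is {x > 8, x² < 25}. No integer assignment can satisfy these jointly:

  - x > 8: bounds one variable relative to a constant
  - x² < 25: restricts x to |x| ≤ 4

Direct contradiction: the bounds on x require x ≥ 9 and x ≤ 4 simultaneously, which is empty.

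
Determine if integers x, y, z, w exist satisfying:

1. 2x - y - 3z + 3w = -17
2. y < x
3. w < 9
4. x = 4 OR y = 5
Yes

Take x = 6, y = 5, z = 8, w = 0. Substituting into each constraint:
  (1) 2(6) + (-5) - 3(8) + 3(0) = -17 ✓
  (2) 5 < 6 ✓
  (3) 0 < 9 ✓
  (4) y = 5, target 5 ✓ (second branch holds)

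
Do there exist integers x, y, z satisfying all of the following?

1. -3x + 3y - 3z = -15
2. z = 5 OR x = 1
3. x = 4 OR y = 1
Yes

Take x = 1, y = 1, z = 5. Substituting into each constraint:
  (1) -3(1) + 3(1) - 3(5) = -15 ✓
  (2) z = 5, target 5 ✓ (first branch holds)
  (3) y = 1, target 1 ✓ (second branch holds)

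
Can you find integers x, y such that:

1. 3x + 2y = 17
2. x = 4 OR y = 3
No

The full constraint system is jointly infeasible over the integers. Each constraint and what it forces:

  - 3x + 2y = 17: is a linear equation tying the variables together
  - x = 4 OR y = 3: forces a choice: either x = 4 or y = 3

Split on the disjunction (x = 4 OR y = 3):
  • If x = 4: with x = 4, every remaining term of the linear equation is divisible by 2, so the left side is ≡ 0 (mod 2); but the right side 5 ≡ 1 (mod 2). No integers can satisfy it.
  • If y = 3: with y = 3, every remaining term of the linear equation is divisible by 3, so the left side is ≡ 0 (mod 3); but the right side 11 ≡ 2 (mod 3). No integers can satisfy it.
Both branches are infeasible, so the system has no integer solution.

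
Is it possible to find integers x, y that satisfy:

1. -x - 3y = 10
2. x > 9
Yes

Take x = 11, y = -7. Substituting into each constraint:
  (1) (-11) - 3(-7) = 10 ✓
  (2) 11 > 9 ✓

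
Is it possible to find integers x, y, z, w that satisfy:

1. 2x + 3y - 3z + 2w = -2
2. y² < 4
Yes

Take x = -1, y = 0, z = 0, w = 0. Substituting into each constraint:
  (1) 2(-1) + 3(0) - 3(0) + 2(0) = -2 ✓
  (2) y² = (0)² = 0, and 0 < 4 ✓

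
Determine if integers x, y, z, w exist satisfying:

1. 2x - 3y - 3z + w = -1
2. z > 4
Yes

Take x = 0, y = -4, z = 5, w = 2. Substituting into each constraint:
  (1) 2(0) - 3(-4) - 3(5) + 2 = -1 ✓
  (2) 5 > 4 ✓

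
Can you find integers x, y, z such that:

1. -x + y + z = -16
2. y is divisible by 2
Yes

Take x = 16, y = 0, z = 0. Substituting into each constraint:
  (1) (-16) + 0 + 0 = -16 ✓
  (2) 0 = 2 × 0, remainder 0 ✓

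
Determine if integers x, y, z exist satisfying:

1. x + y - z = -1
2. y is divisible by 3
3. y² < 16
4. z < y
Yes

Take x = -2, y = 0, z = -1. Substituting into each constraint:
  (1) (-2) + 0 + 1 = -1 ✓
  (2) 0 = 3 × 0, remainder 0 ✓
  (3) y² = (0)² = 0, and 0 < 16 ✓
  (4) -1 < 0 ✓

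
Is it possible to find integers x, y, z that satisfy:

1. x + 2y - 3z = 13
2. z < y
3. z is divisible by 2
Yes

Take x = 11, y = 1, z = 0. Substituting into each constraint:
  (1) 11 + 2(1) - 3(0) = 13 ✓
  (2) 0 < 1 ✓
  (3) 0 = 2 × 0, remainder 0 ✓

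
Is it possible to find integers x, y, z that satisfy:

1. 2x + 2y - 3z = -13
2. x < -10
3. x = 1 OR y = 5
Yes

Take x = -13, y = 5, z = -1. Substituting into each constraint:
  (1) 2(-13) + 2(5) - 3(-1) = -13 ✓
  (2) -13 < -10 ✓
  (3) y = 5, target 5 ✓ (second branch holds)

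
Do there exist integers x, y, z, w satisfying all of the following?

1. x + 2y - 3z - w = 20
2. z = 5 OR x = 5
Yes

Take x = 5, y = 0, z = 0, w = -15. Substituting into each constraint:
  (1) 5 + 2(0) - 3(0) + 15 = 20 ✓
  (2) x = 5, target 5 ✓ (second branch holds)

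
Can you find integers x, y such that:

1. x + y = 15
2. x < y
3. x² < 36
Yes

Take x = 0, y = 15. Substituting into each constraint:
  (1) 0 + 15 = 15 ✓
  (2) 0 < 15 ✓
  (3) x² = (0)² = 0, and 0 < 36 ✓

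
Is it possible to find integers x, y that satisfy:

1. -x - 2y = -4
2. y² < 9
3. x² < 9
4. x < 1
Yes

Take x = 0, y = 2. Substituting into each constraint:
  (1) 0 - 2(2) = -4 ✓
  (2) y² = (2)² = 4, and 4 < 9 ✓
  (3) x² = (0)² = 0, and 0 < 9 ✓
  (4) 0 < 1 ✓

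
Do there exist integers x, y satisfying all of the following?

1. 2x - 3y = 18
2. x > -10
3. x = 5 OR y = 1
No

A contradictory subset is {2x - 3y = 18, x = 5 OR y = 1}. No integer assignment can satisfy these jointly:

  - 2x - 3y = 18: is a linear equation tying the variables together
  - x = 5 OR y = 1: forces a choice: either x = 5 or y = 1

Split on the disjunction (x = 5 OR y = 1):
  • If x = 5: with x = 5, every remaining term of the linear equation is divisible by 3, so the left side is ≡ 0 (mod 3); but the right side 8 ≡ 2 (mod 3). No integers can satisfy it.
  • If y = 1: with y = 1, every remaining term of the linear equation is divisible by 2, so the left side is ≡ 0 (mod 2); but the right side 21 ≡ 1 (mod 2). No integers can satisfy it.
Both branches are infeasible, so the system has no integer solution.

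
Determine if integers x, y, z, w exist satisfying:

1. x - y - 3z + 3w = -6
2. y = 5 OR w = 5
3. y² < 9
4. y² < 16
Yes

Take x = 0, y = 0, z = 7, w = 5. Substituting into each constraint:
  (1) 0 + 0 - 3(7) + 3(5) = -6 ✓
  (2) w = 5, target 5 ✓ (second branch holds)
  (3) y² = (0)² = 0, and 0 < 9 ✓
  (4) y² = (0)² = 0, and 0 < 16 ✓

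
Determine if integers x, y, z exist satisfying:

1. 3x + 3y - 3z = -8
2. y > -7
No

Even the single constraint (3x + 3y - 3z = -8) is infeasible over the integers.

  - 3x + 3y - 3z = -8: every term on the left is divisible by 3, so the LHS ≡ 0 (mod 3), but the RHS -8 is not — no integer solution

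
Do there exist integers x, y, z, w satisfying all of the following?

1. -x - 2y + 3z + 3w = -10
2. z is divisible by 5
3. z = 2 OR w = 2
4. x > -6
Yes

Take x = -5, y = 18, z = 5, w = 2. Substituting into each constraint:
  (1) 5 - 2(18) + 3(5) + 3(2) = -10 ✓
  (2) 5 = 5 × 1, remainder 0 ✓
  (3) w = 2, target 2 ✓ (second branch holds)
  (4) -5 > -6 ✓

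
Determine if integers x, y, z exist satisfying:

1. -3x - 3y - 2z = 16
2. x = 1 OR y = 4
Yes

Take x = 1, y = 1, z = -11. Substituting into each constraint:
  (1) -3(1) - 3(1) - 2(-11) = 16 ✓
  (2) x = 1, target 1 ✓ (first branch holds)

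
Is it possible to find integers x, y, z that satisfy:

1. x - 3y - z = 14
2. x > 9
Yes

Take x = 10, y = -2, z = 2. Substituting into each constraint:
  (1) 10 - 3(-2) + (-2) = 14 ✓
  (2) 10 > 9 ✓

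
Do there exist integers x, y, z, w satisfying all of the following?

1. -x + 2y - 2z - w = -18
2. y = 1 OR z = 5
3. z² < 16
Yes

Take x = 0, y = 1, z = 0, w = 20. Substituting into each constraint:
  (1) 0 + 2(1) - 2(0) + (-20) = -18 ✓
  (2) y = 1, target 1 ✓ (first branch holds)
  (3) z² = (0)² = 0, and 0 < 16 ✓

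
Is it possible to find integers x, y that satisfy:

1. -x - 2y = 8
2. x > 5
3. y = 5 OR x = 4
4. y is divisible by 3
No

A contradictory subset is {-x - 2y = 8, x > 5, y = 5 OR x = 4}. No integer assignment can satisfy these jointly:

  - -x - 2y = 8: is a linear equation tying the variables together
  - x > 5: bounds one variable relative to a constant
  - y = 5 OR x = 4: forces a choice: either y = 5 or x = 4

Split on the disjunction (y = 5 OR x = 4):
  • If y = 5: the equation forces x = -18, which contradicts the bound x ≥ 6.
  • If x = 4: this contradicts the bound x ≥ 6.
Both branches are infeasible, so the system has no integer solution.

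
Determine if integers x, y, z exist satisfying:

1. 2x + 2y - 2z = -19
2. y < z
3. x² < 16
No

Even the single constraint (2x + 2y - 2z = -19) is infeasible over the integers.

  - 2x + 2y - 2z = -19: every term on the left is divisible by 2, so the LHS ≡ 0 (mod 2), but the RHS -19 is not — no integer solution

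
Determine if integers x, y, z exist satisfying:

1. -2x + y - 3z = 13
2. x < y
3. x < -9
Yes

Take x = -10, y = 2, z = 3. Substituting into each constraint:
  (1) -2(-10) + 2 - 3(3) = 13 ✓
  (2) -10 < 2 ✓
  (3) -10 < -9 ✓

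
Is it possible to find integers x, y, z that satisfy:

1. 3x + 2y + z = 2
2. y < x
Yes

Take x = 0, y = -1, z = 4. Substituting into each constraint:
  (1) 3(0) + 2(-1) + 4 = 2 ✓
  (2) -1 < 0 ✓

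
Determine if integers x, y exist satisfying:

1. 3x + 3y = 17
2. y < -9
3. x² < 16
No

Even the single constraint (3x + 3y = 17) is infeasible over the integers.

  - 3x + 3y = 17: every term on the left is divisible by 3, so the LHS ≡ 0 (mod 3), but the RHS 17 is not — no integer solution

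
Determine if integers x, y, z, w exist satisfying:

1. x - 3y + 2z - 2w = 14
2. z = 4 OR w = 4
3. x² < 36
Yes

Take x = 0, y = 0, z = 4, w = -3. Substituting into each constraint:
  (1) 0 - 3(0) + 2(4) - 2(-3) = 14 ✓
  (2) z = 4, target 4 ✓ (first branch holds)
  (3) x² = (0)² = 0, and 0 < 36 ✓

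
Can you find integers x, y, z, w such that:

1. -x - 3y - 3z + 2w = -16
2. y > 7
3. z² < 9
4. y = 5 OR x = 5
Yes

Take x = 5, y = 8, z = -1, w = 5. Substituting into each constraint:
  (1) (-5) - 3(8) - 3(-1) + 2(5) = -16 ✓
  (2) 8 > 7 ✓
  (3) z² = (-1)² = 1, and 1 < 9 ✓
  (4) x = 5, target 5 ✓ (second branch holds)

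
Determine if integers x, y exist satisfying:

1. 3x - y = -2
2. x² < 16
Yes

Take x = 0, y = 2. Substituting into each constraint:
  (1) 3(0) + (-2) = -2 ✓
  (2) x² = (0)² = 0, and 0 < 16 ✓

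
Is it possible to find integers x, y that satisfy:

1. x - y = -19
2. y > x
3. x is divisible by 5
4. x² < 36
Yes

Take x = 0, y = 19. Substituting into each constraint:
  (1) 0 + (-19) = -19 ✓
  (2) 19 > 0 ✓
  (3) 0 = 5 × 0, remainder 0 ✓
  (4) x² = (0)² = 0, and 0 < 36 ✓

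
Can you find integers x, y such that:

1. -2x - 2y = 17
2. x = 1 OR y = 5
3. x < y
No

Even the single constraint (-2x - 2y = 17) is infeasible over the integers.

  - -2x - 2y = 17: every term on the left is divisible by 2, so the LHS ≡ 0 (mod 2), but the RHS 17 is not — no integer solution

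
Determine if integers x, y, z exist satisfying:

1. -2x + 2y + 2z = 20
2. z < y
Yes

Take x = -9, y = 1, z = 0. Substituting into each constraint:
  (1) -2(-9) + 2(1) + 2(0) = 20 ✓
  (2) 0 < 1 ✓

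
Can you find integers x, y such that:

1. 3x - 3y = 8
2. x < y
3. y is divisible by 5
No

Even the single constraint (3x - 3y = 8) is infeasible over the integers.

  - 3x - 3y = 8: every term on the left is divisible by 3, so the LHS ≡ 0 (mod 3), but the RHS 8 is not — no integer solution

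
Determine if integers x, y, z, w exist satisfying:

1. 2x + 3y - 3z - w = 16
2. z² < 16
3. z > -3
Yes

Take x = 0, y = 0, z = 0, w = -16. Substituting into each constraint:
  (1) 2(0) + 3(0) - 3(0) + 16 = 16 ✓
  (2) z² = (0)² = 0, and 0 < 16 ✓
  (3) 0 > -3 ✓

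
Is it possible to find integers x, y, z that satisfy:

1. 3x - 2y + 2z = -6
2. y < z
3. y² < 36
Yes

Take x = -4, y = 0, z = 3. Substituting into each constraint:
  (1) 3(-4) - 2(0) + 2(3) = -6 ✓
  (2) 0 < 3 ✓
  (3) y² = (0)² = 0, and 0 < 36 ✓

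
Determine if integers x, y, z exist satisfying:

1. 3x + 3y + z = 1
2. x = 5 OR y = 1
Yes

Take x = 0, y = 1, z = -2. Substituting into each constraint:
  (1) 3(0) + 3(1) + (-2) = 1 ✓
  (2) y = 1, target 1 ✓ (second branch holds)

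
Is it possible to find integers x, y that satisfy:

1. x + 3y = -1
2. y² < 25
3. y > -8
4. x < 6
Yes

Take x = 2, y = -1. Substituting into each constraint:
  (1) 2 + 3(-1) = -1 ✓
  (2) y² = (-1)² = 1, and 1 < 25 ✓
  (3) -1 > -8 ✓
  (4) 2 < 6 ✓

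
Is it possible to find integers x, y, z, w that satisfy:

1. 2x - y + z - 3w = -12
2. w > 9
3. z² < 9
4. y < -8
Yes

Take x = 4, y = -9, z = 1, w = 10. Substituting into each constraint:
  (1) 2(4) + 9 + 1 - 3(10) = -12 ✓
  (2) 10 > 9 ✓
  (3) z² = (1)² = 1, and 1 < 9 ✓
  (4) -9 < -8 ✓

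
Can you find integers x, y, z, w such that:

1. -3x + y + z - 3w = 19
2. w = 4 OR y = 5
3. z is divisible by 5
Yes

Take x = -11, y = -2, z = 0, w = 4. Substituting into each constraint:
  (1) -3(-11) + (-2) + 0 - 3(4) = 19 ✓
  (2) w = 4, target 4 ✓ (first branch holds)
  (3) 0 = 5 × 0, remainder 0 ✓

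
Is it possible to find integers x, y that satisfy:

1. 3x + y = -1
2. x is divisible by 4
Yes

Take x = 0, y = -1. Substituting into each constraint:
  (1) 3(0) + (-1) = -1 ✓
  (2) 0 = 4 × 0, remainder 0 ✓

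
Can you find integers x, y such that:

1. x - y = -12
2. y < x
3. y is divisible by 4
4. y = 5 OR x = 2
No

A contradictory subset is {x - y = -12, y < x}. No integer assignment can satisfy these jointly:

  - x - y = -12: is a linear equation tying the variables together
  - y < x: bounds one variable relative to another variable

From the equation, x − y = -12, i.e. x − y = -12; but x > y requires x − y ≥ 1. Contradiction.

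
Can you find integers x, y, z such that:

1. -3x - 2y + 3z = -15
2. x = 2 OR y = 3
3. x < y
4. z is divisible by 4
Yes

Take x = -1, y = 3, z = -4. Substituting into each constraint:
  (1) -3(-1) - 2(3) + 3(-4) = -15 ✓
  (2) y = 3, target 3 ✓ (second branch holds)
  (3) -1 < 3 ✓
  (4) -4 = 4 × -1, remainder 0 ✓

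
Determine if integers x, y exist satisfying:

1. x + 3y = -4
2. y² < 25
Yes

Take x = -4, y = 0. Substituting into each constraint:
  (1) (-4) + 3(0) = -4 ✓
  (2) y² = (0)² = 0, and 0 < 25 ✓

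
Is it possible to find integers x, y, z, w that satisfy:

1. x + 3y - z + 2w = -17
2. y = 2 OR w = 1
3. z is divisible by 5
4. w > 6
Yes

Take x = -37, y = 2, z = 0, w = 7. Substituting into each constraint:
  (1) (-37) + 3(2) + 0 + 2(7) = -17 ✓
  (2) y = 2, target 2 ✓ (first branch holds)
  (3) 0 = 5 × 0, remainder 0 ✓
  (4) 7 > 6 ✓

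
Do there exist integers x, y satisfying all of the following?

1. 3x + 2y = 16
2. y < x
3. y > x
No

A contradictory subset is {y < x, y > x}. No integer assignment can satisfy these jointly:

  - y < x: bounds one variable relative to another variable
  - y > x: bounds one variable relative to another variable

Direct contradiction: x > y and y > x cannot both hold.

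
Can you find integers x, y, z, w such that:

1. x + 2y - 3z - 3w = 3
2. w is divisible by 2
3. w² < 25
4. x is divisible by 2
Yes

Take x = 0, y = 3, z = 1, w = 0. Substituting into each constraint:
  (1) 0 + 2(3) - 3(1) - 3(0) = 3 ✓
  (2) 0 = 2 × 0, remainder 0 ✓
  (3) w² = (0)² = 0, and 0 < 25 ✓
  (4) 0 = 2 × 0, remainder 0 ✓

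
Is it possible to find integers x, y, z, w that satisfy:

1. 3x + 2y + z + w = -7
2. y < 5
Yes

Take x = 0, y = 0, z = -7, w = 0. Substituting into each constraint:
  (1) 3(0) + 2(0) + (-7) + 0 = -7 ✓
  (2) 0 < 5 ✓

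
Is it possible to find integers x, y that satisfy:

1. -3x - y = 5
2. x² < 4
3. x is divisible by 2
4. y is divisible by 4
No

A contradictory subset is {-3x - y = 5, x is divisible by 2, y is divisible by 4}. No integer assignment can satisfy these jointly:

  - -3x - y = 5: is a linear equation tying the variables together
  - x is divisible by 2: restricts x to multiples of 2
  - y is divisible by 4: restricts y to multiples of 4

Modular obstruction: writing x = 2x' and writing y = 4y', every remaining term of the linear equation is divisible by 2, so the left side is ≡ 0 (mod 2); but the right side 5 ≡ 1 (mod 2). No integers can satisfy it.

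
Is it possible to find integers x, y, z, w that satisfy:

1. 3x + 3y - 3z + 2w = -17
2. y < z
Yes

Take x = -6, y = 0, z = 1, w = 2. Substituting into each constraint:
  (1) 3(-6) + 3(0) - 3(1) + 2(2) = -17 ✓
  (2) 0 < 1 ✓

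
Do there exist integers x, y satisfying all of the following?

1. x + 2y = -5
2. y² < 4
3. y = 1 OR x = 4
Yes

Take x = -7, y = 1. Substituting into each constraint:
  (1) (-7) + 2(1) = -5 ✓
  (2) y² = (1)² = 1, and 1 < 4 ✓
  (3) y = 1, target 1 ✓ (first branch holds)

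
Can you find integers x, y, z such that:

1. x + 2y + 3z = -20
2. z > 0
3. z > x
Yes

Take x = 0, y = -13, z = 2. Substituting into each constraint:
  (1) 0 + 2(-13) + 3(2) = -20 ✓
  (2) 2 > 0 ✓
  (3) 2 > 0 ✓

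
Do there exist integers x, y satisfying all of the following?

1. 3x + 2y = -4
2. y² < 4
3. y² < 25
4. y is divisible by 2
No

A contradictory subset is {3x + 2y = -4, y² < 4, y is divisible by 2}. No integer assignment can satisfy these jointly:

  - 3x + 2y = -4: is a linear equation tying the variables together
  - y² < 4: restricts y to |y| ≤ 1
  - y is divisible by 2: restricts y to multiples of 2

The bounds confine y to {0} with 2 | y. For each value, substitute into the equation:
  • y = 0: the equation gives 3x = -4, so x would not be an integer.
Every case fails, so no integer solution exists.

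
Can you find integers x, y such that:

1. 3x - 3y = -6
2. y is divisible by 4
Yes

Take x = -2, y = 0. Substituting into each constraint:
  (1) 3(-2) - 3(0) = -6 ✓
  (2) 0 = 4 × 0, remainder 0 ✓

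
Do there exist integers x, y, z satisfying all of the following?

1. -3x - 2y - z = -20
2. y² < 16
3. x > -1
Yes

Take x = 0, y = 0, z = 20. Substituting into each constraint:
  (1) -3(0) - 2(0) + (-20) = -20 ✓
  (2) y² = (0)² = 0, and 0 < 16 ✓
  (3) 0 > -1 ✓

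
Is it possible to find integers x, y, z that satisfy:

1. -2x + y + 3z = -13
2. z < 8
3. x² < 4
Yes

Take x = 0, y = -13, z = 0. Substituting into each constraint:
  (1) -2(0) + (-13) + 3(0) = -13 ✓
  (2) 0 < 8 ✓
  (3) x² = (0)² = 0, and 0 < 4 ✓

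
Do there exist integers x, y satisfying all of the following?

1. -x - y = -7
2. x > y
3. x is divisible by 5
Yes

Take x = 5, y = 2. Substituting into each constraint:
  (1) (-5) + (-2) = -7 ✓
  (2) 5 > 2 ✓
  (3) 5 = 5 × 1, remainder 0 ✓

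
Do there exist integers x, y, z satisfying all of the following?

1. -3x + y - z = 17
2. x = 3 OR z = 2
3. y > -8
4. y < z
Yes

Take x = -6, y = 1, z = 2. Substituting into each constraint:
  (1) -3(-6) + 1 + (-2) = 17 ✓
  (2) z = 2, target 2 ✓ (second branch holds)
  (3) 1 > -8 ✓
  (4) 1 < 2 ✓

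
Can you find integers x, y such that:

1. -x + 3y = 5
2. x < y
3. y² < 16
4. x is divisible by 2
Yes

Take x = -2, y = 1. Substituting into each constraint:
  (1) 2 + 3(1) = 5 ✓
  (2) -2 < 1 ✓
  (3) y² = (1)² = 1, and 1 < 16 ✓
  (4) -2 = 2 × -1, remainder 0 ✓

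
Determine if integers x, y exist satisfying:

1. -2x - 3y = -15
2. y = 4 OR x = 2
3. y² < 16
No

The full constraint system is jointly infeasible over the integers. Each constraint and what it forces:

  - -2x - 3y = -15: is a linear equation tying the variables together
  - y = 4 OR x = 2: forces a choice: either y = 4 or x = 2
  - y² < 16: restricts y to |y| ≤ 3

Split on the disjunction (y = 4 OR x = 2):
  • If y = 4: this contradicts y² < 16, which requires |y| ≤ 3.
  • If x = 2: with x = 2, every remaining term of the linear equation is divisible by 3, so the left side is ≡ 0 (mod 3); but the right side -11 ≡ 1 (mod 3). No integers can satisfy it.
Both branches are infeasible, so the system has no integer solution.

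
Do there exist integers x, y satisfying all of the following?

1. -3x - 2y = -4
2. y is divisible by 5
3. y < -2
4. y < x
Yes

Take x = 8, y = -10. Substituting into each constraint:
  (1) -3(8) - 2(-10) = -4 ✓
  (2) -10 = 5 × -2, remainder 0 ✓
  (3) -10 < -2 ✓
  (4) -10 < 8 ✓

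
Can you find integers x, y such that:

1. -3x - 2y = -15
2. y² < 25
Yes

Take x = 5, y = 0. Substituting into each constraint:
  (1) -3(5) - 2(0) = -15 ✓
  (2) y² = (0)² = 0, and 0 < 25 ✓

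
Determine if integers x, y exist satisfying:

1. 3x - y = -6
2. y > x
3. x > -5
Yes

Take x = -2, y = 0. Substituting into each constraint:
  (1) 3(-2) + 0 = -6 ✓
  (2) 0 > -2 ✓
  (3) -2 > -5 ✓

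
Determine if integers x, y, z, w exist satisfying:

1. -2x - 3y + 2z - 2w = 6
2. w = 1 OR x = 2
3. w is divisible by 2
Yes

Take x = 2, y = 0, z = 5, w = 0. Substituting into each constraint:
  (1) -2(2) - 3(0) + 2(5) - 2(0) = 6 ✓
  (2) x = 2, target 2 ✓ (second branch holds)
  (3) 0 = 2 × 0, remainder 0 ✓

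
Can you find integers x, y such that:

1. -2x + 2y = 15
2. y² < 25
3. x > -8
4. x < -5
No

Even the single constraint (-2x + 2y = 15) is infeasible over the integers.

  - -2x + 2y = 15: every term on the left is divisible by 2, so the LHS ≡ 0 (mod 2), but the RHS 15 is not — no integer solution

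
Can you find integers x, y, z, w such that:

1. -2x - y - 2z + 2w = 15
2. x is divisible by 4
Yes

Take x = 0, y = 1, z = -8, w = 0. Substituting into each constraint:
  (1) -2(0) + (-1) - 2(-8) + 2(0) = 15 ✓
  (2) 0 = 4 × 0, remainder 0 ✓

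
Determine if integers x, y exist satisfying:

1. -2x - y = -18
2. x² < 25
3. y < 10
No

The full constraint system is jointly infeasible over the integers. Each constraint and what it forces:

  - -2x - y = -18: is a linear equation tying the variables together
  - x² < 25: restricts x to |x| ≤ 4
  - y < 10: bounds one variable relative to a constant

Range argument: with x ∈ [-4, 4], y ∈ [−∞, 9], the left side of the equation is at least -17, but the right side is -18 < -17. No integer solution exists.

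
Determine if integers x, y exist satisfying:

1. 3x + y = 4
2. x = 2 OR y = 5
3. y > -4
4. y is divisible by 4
No

A contradictory subset is {3x + y = 4, x = 2 OR y = 5, y is divisible by 4}. No integer assignment can satisfy these jointly:

  - 3x + y = 4: is a linear equation tying the variables together
  - x = 2 OR y = 5: forces a choice: either x = 2 or y = 5
  - y is divisible by 4: restricts y to multiples of 4

Split on the disjunction (x = 2 OR y = 5):
  • If x = 2: with x = 2, writing y = 4y', every remaining term of the linear equation is divisible by 4, so the left side is ≡ 0 (mod 4); but the right side -2 ≡ 2 (mod 4). No integers can satisfy it.
  • If y = 5: this contradicts the divisibility constraint — 5 is not a multiple of 4.
Both branches are infeasible, so the system has no integer solution.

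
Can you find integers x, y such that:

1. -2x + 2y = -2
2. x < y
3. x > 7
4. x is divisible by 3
No

A contradictory subset is {-2x + 2y = -2, x < y}. No integer assignment can satisfy these jointly:

  - -2x + 2y = -2: is a linear equation tying the variables together
  - x < y: bounds one variable relative to another variable

From the equation, x − y = 1, i.e. y − x = -1; but y > x requires y − x ≥ 1. Contradiction.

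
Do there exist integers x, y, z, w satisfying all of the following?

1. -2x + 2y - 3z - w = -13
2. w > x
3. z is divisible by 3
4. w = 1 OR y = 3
Yes

Take x = 0, y = -6, z = 0, w = 1. Substituting into each constraint:
  (1) -2(0) + 2(-6) - 3(0) + (-1) = -13 ✓
  (2) 1 > 0 ✓
  (3) 0 = 3 × 0, remainder 0 ✓
  (4) w = 1, target 1 ✓ (first branch holds)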